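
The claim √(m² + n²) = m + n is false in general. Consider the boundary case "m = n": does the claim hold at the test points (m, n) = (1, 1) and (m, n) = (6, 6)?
No, fails at both test points

At (1, 1): LHS = √(2) ≈ 1.414 ≠ RHS = 2
At (6, 6): LHS = 6·√(2) ≈ 8.485 ≠ RHS = 12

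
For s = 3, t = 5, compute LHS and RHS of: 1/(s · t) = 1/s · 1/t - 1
LHS = 1/(3 · 5) = 1/15
RHS = 1/3 · 1/5 - 1 = -14/15

LHS ≠ RHS, so the equation does not hold here.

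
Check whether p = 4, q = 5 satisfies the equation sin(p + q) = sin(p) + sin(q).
Substituting p = 4, q = 5:

LHS = sin(4 + 5) = sin(9) ≈ 0.4121
RHS = sin(4) + sin(5) ≈ -1.716

LHS ≠ RHS, so the equation does not hold at this point.

Answer: Fails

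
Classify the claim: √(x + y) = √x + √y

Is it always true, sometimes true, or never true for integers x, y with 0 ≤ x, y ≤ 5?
It holds at (x, y) = (0, 2) (both sides equal √(2) ≈ 1.414), but fails at (x, y) = (5, 5) (LHS = √(10) ≈ 3.162, RHS = 2·√(5) ≈ 4.472).

Answer: Sometimes true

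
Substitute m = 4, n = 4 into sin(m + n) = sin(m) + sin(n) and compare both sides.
LHS = sin(4 + 4) = sin(8) ≈ 0.9894
RHS = sin(4) + sin(4) = 2·sin(4) ≈ -1.514

LHS ≠ RHS (they differ by about 2.503), so the equation does not hold here.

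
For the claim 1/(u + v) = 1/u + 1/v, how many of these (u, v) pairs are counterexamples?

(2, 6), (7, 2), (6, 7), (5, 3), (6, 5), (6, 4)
Testing each pair:
(2, 6): LHS = 1/8, RHS = 2/3 → counterexample
(7, 2): LHS = 1/9, RHS = 9/14 → counterexample
(6, 7): LHS = 1/13, RHS = 13/42 → counterexample
(5, 3): LHS = 1/8, RHS = 8/15 → counterexample
(6, 5): LHS = 1/11, RHS = 11/30 → counterexample
(6, 4): LHS = 1/10, RHS = 5/12 → counterexample

That makes 6 counterexamples.

Answer: 6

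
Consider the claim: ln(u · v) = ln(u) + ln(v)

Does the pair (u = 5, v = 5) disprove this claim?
Substituting u = 5, v = 5:
LHS = ln(5 · 5) = ln(25) ≈ 3.219
RHS = ln(5) + ln(5) = 2·ln(5) ≈ 3.219

The sides agree, so this pair does not disprove the claim.

Answer: No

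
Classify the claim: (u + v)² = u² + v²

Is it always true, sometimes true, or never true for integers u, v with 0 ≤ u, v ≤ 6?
It holds at (u, v) = (0, 4) (both sides equal 16), but fails at (u, v) = (6, 6) (LHS = 144, RHS = 72).

Answer: Sometimes true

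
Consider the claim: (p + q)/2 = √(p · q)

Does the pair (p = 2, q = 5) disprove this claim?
Yes

Substituting p = 2, q = 5:
LHS = (2 + 5)/2 = 7/2
RHS = √(2 · 5) = √(10) ≈ 3.162

Since LHS ≠ RHS, this pair disproves the claim.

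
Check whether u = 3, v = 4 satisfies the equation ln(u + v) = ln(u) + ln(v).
Fails

Substituting u = 3, v = 4:

LHS = ln(3 + 4) = ln(7) ≈ 1.946
RHS = ln(3) + ln(4) ≈ 2.485

LHS ≠ RHS, so the equation does not hold at this point.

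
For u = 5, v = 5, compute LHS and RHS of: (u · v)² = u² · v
LHS = (5 · 5)² = 625
RHS = 5² · 5 = 125

LHS ≠ RHS, so the equation does not hold here.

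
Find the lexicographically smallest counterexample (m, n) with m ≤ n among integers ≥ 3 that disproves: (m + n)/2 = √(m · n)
(m, n) = (3, 4)

At (3, 3): both sides equal 3, so it holds there.

Substituting (3, 4) into the claim:
LHS = (3 + 4)/2 = 7/2
RHS = √(3 · 4) = 2·√(3) ≈ 3.464

Since LHS ≠ RHS, this pair disproves the claim, and no lexicographically smaller pair (m ≤ n, integers ≥ 3) does.

For instance (6, 8) is also a counterexample (LHS = 7, RHS = 4·√(3) ≈ 6.928), but it's lexicographically larger.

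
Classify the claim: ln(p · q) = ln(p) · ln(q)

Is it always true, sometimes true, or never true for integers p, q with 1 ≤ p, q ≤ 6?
It holds at (p, q) = (1, 1) (both sides equal 0), but fails at (p, q) = (4, 5) (LHS = ln(20) ≈ 2.996, RHS = ln(4)·ln(5) ≈ 2.231).

Answer: Sometimes true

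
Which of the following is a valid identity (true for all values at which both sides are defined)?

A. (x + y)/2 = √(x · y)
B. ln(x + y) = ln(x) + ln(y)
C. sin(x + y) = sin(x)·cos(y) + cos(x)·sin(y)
A: fails at (2, 3) — LHS = 5/2, RHS = √(6) ≈ 2.449.
B: fails at (2, 4) — LHS = ln(6) ≈ 1.792, RHS = ln(2) + ln(4) ≈ 2.079.
C: holds — e.g. at (3, 7), both sides equal sin(10) ≈ -0.544.

Answer: C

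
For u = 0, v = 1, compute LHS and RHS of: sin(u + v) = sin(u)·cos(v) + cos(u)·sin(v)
LHS = sin(0 + 1) = sin(1) ≈ 0.8415
RHS = sin(0)·cos(1) + cos(0)·sin(1) = sin(1) ≈ 0.8415

LHS = RHS: the two sides agree.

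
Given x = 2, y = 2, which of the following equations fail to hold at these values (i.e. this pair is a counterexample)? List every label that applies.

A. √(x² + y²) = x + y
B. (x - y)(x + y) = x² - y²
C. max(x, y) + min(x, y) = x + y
A

Evaluating each claim at the given values:
A. LHS = 2·√(2) ≈ 2.828, RHS = 4 → fails here (LHS ≠ RHS)
B. LHS = 0, RHS = 0 → holds here (LHS = RHS)
C. LHS = 4, RHS = 4 → holds here (LHS = RHS)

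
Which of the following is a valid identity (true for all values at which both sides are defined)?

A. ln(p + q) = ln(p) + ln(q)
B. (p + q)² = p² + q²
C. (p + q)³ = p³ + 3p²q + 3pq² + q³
A: fails at (5, 5) — LHS = ln(10) ≈ 2.303, RHS = 2·ln(5) ≈ 3.219.
B: fails at (3, 4) — LHS = 49, RHS = 25.
C: holds — e.g. at (2, 2), both sides equal 64.

Answer: C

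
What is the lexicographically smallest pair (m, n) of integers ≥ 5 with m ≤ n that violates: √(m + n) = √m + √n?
Substituting (5, 5) into the claim:
LHS = √(5 + 5) = √(10) ≈ 3.162
RHS = √5 + √5 = 2·√(5) ≈ 4.472

Since LHS ≠ RHS, this pair disproves the claim, and no lexicographically smaller pair (m ≤ n, integers ≥ 5) does.

For instance (6, 10) is also a counterexample (LHS = 4, RHS = √(6) + √(10) ≈ 5.612), but it's lexicographically larger.

Answer: (m, n) = (5, 5)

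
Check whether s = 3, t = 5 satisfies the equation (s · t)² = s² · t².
Holds

Substituting s = 3, t = 5:

LHS = (3 · 5)² = 225
RHS = 3² · 5² = 225

LHS = RHS, so the equation holds at this point.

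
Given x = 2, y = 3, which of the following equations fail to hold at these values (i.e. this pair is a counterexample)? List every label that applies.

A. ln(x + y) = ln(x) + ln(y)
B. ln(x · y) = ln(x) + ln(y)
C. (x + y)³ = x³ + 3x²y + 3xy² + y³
Evaluating each claim at the given values:
A. LHS = ln(5) ≈ 1.609, RHS = ln(2) + ln(3) ≈ 1.792 → fails here (LHS ≠ RHS)
B. LHS = ln(6) ≈ 1.792, RHS = ln(2) + ln(3) ≈ 1.792 → holds here (LHS = RHS)
C. LHS = 125, RHS = 125 → holds here (LHS = RHS)

Answer: A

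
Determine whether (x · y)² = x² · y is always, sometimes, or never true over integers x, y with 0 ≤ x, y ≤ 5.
It holds at (x, y) = (2, 0) (both sides equal 0), but fails at (x, y) = (1, 4) (LHS = 16, RHS = 4).

Answer: Sometimes true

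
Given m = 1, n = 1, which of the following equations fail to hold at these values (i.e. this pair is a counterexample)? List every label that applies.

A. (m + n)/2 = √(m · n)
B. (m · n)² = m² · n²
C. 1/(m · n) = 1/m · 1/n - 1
Evaluating each claim at the given values:
A. LHS = 1, RHS = 1 → holds here (LHS = RHS)
B. LHS = 1, RHS = 1 → holds here (LHS = RHS)
C. LHS = 1, RHS = 0 → fails here (LHS ≠ RHS)

Answer: C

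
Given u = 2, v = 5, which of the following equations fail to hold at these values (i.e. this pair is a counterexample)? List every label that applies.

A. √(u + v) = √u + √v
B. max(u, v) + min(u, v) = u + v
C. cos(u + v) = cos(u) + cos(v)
A, C

Evaluating each claim at the given values:
A. LHS = √(7) ≈ 2.646, RHS = √(2) + √(5) ≈ 3.65 → fails here (LHS ≠ RHS)
B. LHS = 7, RHS = 7 → holds here (LHS = RHS)
C. LHS = cos(7) ≈ 0.7539, RHS = cos(2) + cos(5) ≈ -0.1325 → fails here (LHS ≠ RHS)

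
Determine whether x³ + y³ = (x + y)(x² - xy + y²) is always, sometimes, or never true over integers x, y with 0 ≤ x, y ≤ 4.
Always true

The identity holds for every pair in the range. For instance at (x, y) = (2, 0): both sides equal 8.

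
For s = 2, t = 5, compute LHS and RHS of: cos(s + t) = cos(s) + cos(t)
LHS = cos(2 + 5) = cos(7) ≈ 0.7539
RHS = cos(2) + cos(5) ≈ -0.1325

LHS ≠ RHS (they differ by about 0.8864), so the equation does not hold here.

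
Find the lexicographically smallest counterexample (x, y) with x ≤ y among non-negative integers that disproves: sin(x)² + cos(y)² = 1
(x, y) = (0, 1)

At (0, 0): both sides equal 1, so it holds there.

Substituting (0, 1) into the claim:
LHS = sin(0)² + cos(1)² = cos(1)² ≈ 0.2919
RHS = 1

Since LHS ≠ RHS, this pair disproves the claim, and no lexicographically smaller pair (x ≤ y, non-negative integers) does.

For instance (3, 7) is also a counterexample (LHS = sin(3)² + cos(7)² ≈ 0.5883, RHS = 1), but it's lexicographically larger.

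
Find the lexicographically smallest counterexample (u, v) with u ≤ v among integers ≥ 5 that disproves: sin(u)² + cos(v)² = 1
Substituting (5, 6) into the claim:
LHS = sin(5)² + cos(6)² ≈ 1.841
RHS = 1

Since LHS ≠ RHS, this pair disproves the claim, and no lexicographically smaller pair (u ≤ v, integers ≥ 5) does.

For instance (5, 8) is also a counterexample (LHS = cos(8)² + sin(5)² ≈ 0.9407, RHS = 1), but it's lexicographically larger.

Answer: (u, v) = (5, 6)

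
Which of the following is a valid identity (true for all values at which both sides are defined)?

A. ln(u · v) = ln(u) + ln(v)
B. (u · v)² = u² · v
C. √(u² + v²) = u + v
A

A: holds — e.g. at (5, 5), both sides equal ln(25) ≈ 3.219.
B: fails at (4, 6) — LHS = 576, RHS = 96.
C: fails at (2, 7) — LHS = √(53) ≈ 7.28, RHS = 9.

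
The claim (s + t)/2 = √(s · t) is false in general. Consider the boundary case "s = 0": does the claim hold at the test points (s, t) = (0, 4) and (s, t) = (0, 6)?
No, fails at both test points

At (0, 4): LHS = 2 ≠ RHS = 0
At (0, 6): LHS = 3 ≠ RHS = 0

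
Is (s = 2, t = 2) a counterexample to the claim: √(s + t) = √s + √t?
Substituting s = 2, t = 2:
LHS = √(2 + 2) = 2
RHS = √2 + √2 = 2·√(2) ≈ 2.828

Since LHS ≠ RHS, this pair disproves the claim.

Answer: Yes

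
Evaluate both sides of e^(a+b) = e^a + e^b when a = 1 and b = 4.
LHS = e^(1+4) = e^5 ≈ 148.4
RHS = e^1 + e^4 = e + e^4 ≈ 57.32

LHS ≠ RHS (they differ by about 91.1), so the equation does not hold here.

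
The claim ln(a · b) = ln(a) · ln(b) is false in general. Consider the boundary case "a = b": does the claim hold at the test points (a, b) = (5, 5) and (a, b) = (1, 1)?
Only at (1, 1)

At (5, 5): LHS = ln(25) ≈ 3.219 ≠ RHS = ln(5)² ≈ 2.59
At (1, 1): LHS = 0, RHS = 0 → equal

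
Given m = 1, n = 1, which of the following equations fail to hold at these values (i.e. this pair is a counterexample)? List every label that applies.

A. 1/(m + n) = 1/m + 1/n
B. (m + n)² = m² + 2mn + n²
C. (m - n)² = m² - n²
Evaluating each claim at the given values:
A. LHS = 1/2, RHS = 2 → fails here (LHS ≠ RHS)
B. LHS = 4, RHS = 4 → holds here (LHS = RHS)
C. LHS = 0, RHS = 0 → holds here (LHS = RHS)

Answer: A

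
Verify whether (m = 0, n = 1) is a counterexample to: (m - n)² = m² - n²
Yes

Substituting m = 0, n = 1:
LHS = (0 - 1)² = 1
RHS = 0² - 1² = -1

Since LHS ≠ RHS, this pair disproves the claim.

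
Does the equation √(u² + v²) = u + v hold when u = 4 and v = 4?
Fails

Substituting u = 4, v = 4:

LHS = √(4² + 4²) = 4·√(2) ≈ 5.657
RHS = 4 + 4 = 8

LHS ≠ RHS, so the equation does not hold at this point.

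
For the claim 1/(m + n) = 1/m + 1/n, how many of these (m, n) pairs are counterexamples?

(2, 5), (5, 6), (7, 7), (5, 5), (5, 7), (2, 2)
Testing each pair:
(2, 5): LHS = 1/7, RHS = 7/10 → counterexample
(5, 6): LHS = 1/11, RHS = 11/30 → counterexample
(7, 7): LHS = 1/14, RHS = 2/7 → counterexample
(5, 5): LHS = 1/10, RHS = 2/5 → counterexample
(5, 7): LHS = 1/12, RHS = 12/35 → counterexample
(2, 2): LHS = 1/4, RHS = 1 → counterexample

That makes 6 counterexamples.

Answer: 6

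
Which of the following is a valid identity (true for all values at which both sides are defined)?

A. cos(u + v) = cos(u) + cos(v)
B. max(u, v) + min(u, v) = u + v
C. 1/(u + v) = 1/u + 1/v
A: fails at (1, 3) — LHS = cos(4) ≈ -0.6536, RHS = cos(3) + cos(1) ≈ -0.4497.
B: holds — e.g. at (6, 7), both sides equal 13.
C: fails at (4, 4) — LHS = 1/8, RHS = 1/2.

Answer: B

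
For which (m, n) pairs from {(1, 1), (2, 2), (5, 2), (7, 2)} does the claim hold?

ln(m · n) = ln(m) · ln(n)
(1, 1)

Testing each pair:
(1, 1): LHS = 0, RHS = 0 → holds
(2, 2): LHS = ln(4) ≈ 1.386, RHS = ln(2)² ≈ 0.4805 → fails
(5, 2): LHS = ln(10) ≈ 2.303, RHS = ln(2)·ln(5) ≈ 1.116 → fails
(7, 2): LHS = ln(14) ≈ 2.639, RHS = ln(2)·ln(7) ≈ 1.349 → fails

1 of 4 pairs satisfies the claim.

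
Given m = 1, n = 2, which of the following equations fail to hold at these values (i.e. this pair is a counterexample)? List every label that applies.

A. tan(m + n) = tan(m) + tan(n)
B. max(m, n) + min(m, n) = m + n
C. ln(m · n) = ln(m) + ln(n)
A

Evaluating each claim at the given values:
A. LHS = tan(3) ≈ -0.1425, RHS = tan(2) + tan(1) ≈ -0.6276 → fails here (LHS ≠ RHS)
B. LHS = 3, RHS = 3 → holds here (LHS = RHS)
C. LHS = ln(2) ≈ 0.6931, RHS = ln(2) ≈ 0.6931 → holds here (LHS = RHS)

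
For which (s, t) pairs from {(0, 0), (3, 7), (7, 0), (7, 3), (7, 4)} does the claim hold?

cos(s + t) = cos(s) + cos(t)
Testing each pair:
(0, 0): LHS = 1, RHS = 2 → fails
(3, 7): LHS = cos(10) ≈ -0.8391, RHS = cos(3) + cos(7) ≈ -0.2361 → fails
(7, 0): LHS = cos(7) ≈ 0.7539, RHS = cos(7) + 1 ≈ 1.754 → fails
(7, 3): LHS = cos(10) ≈ -0.8391, RHS = cos(3) + cos(7) ≈ -0.2361 → fails
(7, 4): LHS = cos(11) ≈ 0.004426, RHS = cos(4) + cos(7) ≈ 0.1003 → fails

No pair satisfies the claim.

Answer: None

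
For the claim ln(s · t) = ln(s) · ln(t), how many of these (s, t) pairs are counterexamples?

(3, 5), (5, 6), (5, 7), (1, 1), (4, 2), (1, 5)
5

Testing each pair:
(3, 5): LHS = ln(15) ≈ 2.708, RHS = ln(3)·ln(5) ≈ 1.768 → counterexample
(5, 6): LHS = ln(30) ≈ 3.401, RHS = ln(5)·ln(6) ≈ 2.884 → counterexample
(5, 7): LHS = ln(35) ≈ 3.555, RHS = ln(5)·ln(7) ≈ 3.132 → counterexample
(1, 1): LHS = 0, RHS = 0 → satisfies claim
(4, 2): LHS = ln(8) ≈ 2.079, RHS = ln(2)·ln(4) ≈ 0.9609 → counterexample
(1, 5): LHS = ln(5) ≈ 1.609, RHS = 0 → counterexample

That makes 5 counterexamples.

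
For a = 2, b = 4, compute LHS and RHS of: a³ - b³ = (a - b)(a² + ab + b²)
LHS = 2³ - 4³ = -56
RHS = (2 - 4)(2² + 2·4 + 4²) = -56

LHS = RHS: the two sides agree.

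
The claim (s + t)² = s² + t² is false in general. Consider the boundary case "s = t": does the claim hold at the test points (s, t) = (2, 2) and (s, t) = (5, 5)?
At (2, 2): LHS = 16 ≠ RHS = 8
At (5, 5): LHS = 100 ≠ RHS = 50

Answer: No, fails at both test points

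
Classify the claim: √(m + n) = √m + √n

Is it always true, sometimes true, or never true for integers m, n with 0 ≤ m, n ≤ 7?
It holds at (m, n) = (3, 0) (both sides equal √(3) ≈ 1.732), but fails at (m, n) = (1, 5) (LHS = √(6) ≈ 2.449, RHS = 1 + √(5) ≈ 3.236).

Answer: Sometimes true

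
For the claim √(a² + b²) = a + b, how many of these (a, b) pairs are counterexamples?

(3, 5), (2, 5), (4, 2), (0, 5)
3

Testing each pair:
(3, 5): LHS = √(34) ≈ 5.831, RHS = 8 → counterexample
(2, 5): LHS = √(29) ≈ 5.385, RHS = 7 → counterexample
(4, 2): LHS = 2·√(5) ≈ 4.472, RHS = 6 → counterexample
(0, 5): LHS = 5, RHS = 5 → satisfies claim

That makes 3 counterexamples.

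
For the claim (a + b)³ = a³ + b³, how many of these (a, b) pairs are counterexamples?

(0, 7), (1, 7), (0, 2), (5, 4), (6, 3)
3

Testing each pair:
(0, 7): LHS = 343, RHS = 343 → satisfies claim
(1, 7): LHS = 512, RHS = 344 → counterexample
(0, 2): LHS = 8, RHS = 8 → satisfies claim
(5, 4): LHS = 729, RHS = 189 → counterexample
(6, 3): LHS = 729, RHS = 243 → counterexample

That makes 3 counterexamples.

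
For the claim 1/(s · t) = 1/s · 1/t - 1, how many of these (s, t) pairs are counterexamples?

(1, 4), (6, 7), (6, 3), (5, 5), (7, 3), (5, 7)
6

Testing each pair:
(1, 4): LHS = 1/4, RHS = -3/4 → counterexample
(6, 7): LHS = 1/42, RHS = -41/42 → counterexample
(6, 3): LHS = 1/18, RHS = -17/18 → counterexample
(5, 5): LHS = 1/25, RHS = -24/25 → counterexample
(7, 3): LHS = 1/21, RHS = -20/21 → counterexample
(5, 7): LHS = 1/35, RHS = -34/35 → counterexample

That makes 6 counterexamples.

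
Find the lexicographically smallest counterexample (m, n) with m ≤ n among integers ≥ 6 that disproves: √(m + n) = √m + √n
Substituting (6, 6) into the claim:
LHS = √(6 + 6) = 2·√(3) ≈ 3.464
RHS = √6 + √6 = 2·√(6) ≈ 4.899

Since LHS ≠ RHS, this pair disproves the claim, and no lexicographically smaller pair (m ≤ n, integers ≥ 6) does.

For instance (6, 8) is also a counterexample (LHS = √(14) ≈ 3.742, RHS = √(6) + 2·√(2) ≈ 5.278), but it's lexicographically larger.

Answer: (m, n) = (6, 6)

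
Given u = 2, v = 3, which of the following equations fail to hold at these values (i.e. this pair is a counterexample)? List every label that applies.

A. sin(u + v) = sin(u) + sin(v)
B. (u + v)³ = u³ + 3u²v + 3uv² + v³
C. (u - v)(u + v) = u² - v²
Evaluating each claim at the given values:
A. LHS = sin(5) ≈ -0.9589, RHS = sin(3) + sin(2) ≈ 1.05 → fails here (LHS ≠ RHS)
B. LHS = 125, RHS = 125 → holds here (LHS = RHS)
C. LHS = -5, RHS = -5 → holds here (LHS = RHS)

Answer: A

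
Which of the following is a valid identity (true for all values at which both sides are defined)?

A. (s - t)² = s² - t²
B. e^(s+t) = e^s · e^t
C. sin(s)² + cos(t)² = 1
A: fails at (3, 5) — LHS = 4, RHS = -16.
B: holds — e.g. at (1, 3), both sides equal e^4 ≈ 54.6.
C: fails at (1, 3) — LHS = sin(1)² + cos(3)² ≈ 1.688, RHS = 1.

Answer: B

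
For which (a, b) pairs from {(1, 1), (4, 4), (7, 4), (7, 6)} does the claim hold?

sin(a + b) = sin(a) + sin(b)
None

Testing each pair:
(1, 1): LHS = sin(2) ≈ 0.9093, RHS = 2·sin(1) ≈ 1.683 → fails
(4, 4): LHS = sin(8) ≈ 0.9894, RHS = 2·sin(4) ≈ -1.514 → fails
(7, 4): LHS = sin(11) ≈ -1, RHS = sin(4) + sin(7) ≈ -0.09982 → fails
(7, 6): LHS = sin(13) ≈ 0.4202, RHS = sin(6) + sin(7) ≈ 0.3776 → fails

No pair satisfies the claim.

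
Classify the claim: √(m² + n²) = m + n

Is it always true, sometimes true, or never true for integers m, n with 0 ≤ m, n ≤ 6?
It holds at (m, n) = (2, 0) (both sides equal 2), but fails at (m, n) = (2, 2) (LHS = 2·√(2) ≈ 2.828, RHS = 4).

Answer: Sometimes true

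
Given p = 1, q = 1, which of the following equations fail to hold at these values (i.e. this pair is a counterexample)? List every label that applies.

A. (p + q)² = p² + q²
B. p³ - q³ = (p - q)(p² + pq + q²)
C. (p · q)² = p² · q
A

Evaluating each claim at the given values:
A. LHS = 4, RHS = 2 → fails here (LHS ≠ RHS)
B. LHS = 0, RHS = 0 → holds here (LHS = RHS)
C. LHS = 1, RHS = 1 → holds here (LHS = RHS)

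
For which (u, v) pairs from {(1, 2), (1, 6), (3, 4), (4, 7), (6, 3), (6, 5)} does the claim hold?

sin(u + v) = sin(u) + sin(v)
None

Testing each pair:
(1, 2): LHS = sin(3) ≈ 0.1411, RHS = sin(1) + sin(2) ≈ 1.751 → fails
(1, 6): LHS = sin(7) ≈ 0.657, RHS = sin(6) + sin(1) ≈ 0.5621 → fails
(3, 4): LHS = sin(7) ≈ 0.657, RHS = sin(4) + sin(3) ≈ -0.6157 → fails
(4, 7): LHS = sin(11) ≈ -1, RHS = sin(4) + sin(7) ≈ -0.09982 → fails
(6, 3): LHS = sin(9) ≈ 0.4121, RHS = sin(6) + sin(3) ≈ -0.1383 → fails
(6, 5): LHS = sin(11) ≈ -1, RHS = sin(5) + sin(6) ≈ -1.238 → fails

No pair satisfies the claim.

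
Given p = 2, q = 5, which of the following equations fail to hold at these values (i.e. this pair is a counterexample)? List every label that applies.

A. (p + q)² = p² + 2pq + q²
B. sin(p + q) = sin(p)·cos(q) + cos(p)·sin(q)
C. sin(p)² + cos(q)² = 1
C

Evaluating each claim at the given values:
A. LHS = 49, RHS = 49 → holds here (LHS = RHS)
B. LHS = sin(7) ≈ 0.657, RHS = sin(2)·cos(5) + sin(5)·cos(2) ≈ 0.657 → holds here (LHS = RHS)
C. LHS = cos(5)² + sin(2)² ≈ 0.9073, RHS = 1 → fails here (LHS ≠ RHS)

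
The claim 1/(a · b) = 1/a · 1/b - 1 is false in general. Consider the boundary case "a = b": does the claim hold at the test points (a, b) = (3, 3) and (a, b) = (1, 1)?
At (3, 3): LHS = 1/9 ≠ RHS = -8/9
At (1, 1): LHS = 1 ≠ RHS = 0

Answer: No, fails at both test points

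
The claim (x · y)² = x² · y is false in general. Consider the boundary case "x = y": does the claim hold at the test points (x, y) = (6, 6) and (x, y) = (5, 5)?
No, fails at both test points

At (6, 6): LHS = 1296 ≠ RHS = 216
At (5, 5): LHS = 625 ≠ RHS = 125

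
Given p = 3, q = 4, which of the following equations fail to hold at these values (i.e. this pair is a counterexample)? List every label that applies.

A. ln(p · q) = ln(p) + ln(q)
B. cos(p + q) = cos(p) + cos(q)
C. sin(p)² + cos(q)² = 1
Evaluating each claim at the given values:
A. LHS = ln(12) ≈ 2.485, RHS = ln(3) + ln(4) ≈ 2.485 → holds here (LHS = RHS)
B. LHS = cos(7) ≈ 0.7539, RHS = cos(3) + cos(4) ≈ -1.644 → fails here (LHS ≠ RHS)
C. LHS = sin(3)² + cos(4)² ≈ 0.4472, RHS = 1 → fails here (LHS ≠ RHS)

Answer: B, C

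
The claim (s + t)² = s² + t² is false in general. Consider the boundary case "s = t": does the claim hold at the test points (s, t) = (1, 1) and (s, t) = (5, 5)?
At (1, 1): LHS = 4 ≠ RHS = 2
At (5, 5): LHS = 100 ≠ RHS = 50

Answer: No, fails at both test points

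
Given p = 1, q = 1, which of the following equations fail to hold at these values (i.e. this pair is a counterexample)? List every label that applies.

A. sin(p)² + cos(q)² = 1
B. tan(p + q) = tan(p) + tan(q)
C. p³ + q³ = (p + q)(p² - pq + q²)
Evaluating each claim at the given values:
A. LHS = cos(1)² + sin(1)² = 1, RHS = 1 → holds here (LHS = RHS)
B. LHS = tan(2) ≈ -2.185, RHS = 2·tan(1) ≈ 3.115 → fails here (LHS ≠ RHS)
C. LHS = 2, RHS = 2 → holds here (LHS = RHS)

Answer: B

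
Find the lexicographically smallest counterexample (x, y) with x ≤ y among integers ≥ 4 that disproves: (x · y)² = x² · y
Substituting (4, 4) into the claim:
LHS = (4 · 4)² = 256
RHS = 4² · 4 = 64

Since LHS ≠ RHS, this pair disproves the claim, and no lexicographically smaller pair (x ≤ y, integers ≥ 4) does.

For instance (6, 6) is also a counterexample (LHS = 1296, RHS = 216), but it's lexicographically larger.

Answer: (x, y) = (4, 4)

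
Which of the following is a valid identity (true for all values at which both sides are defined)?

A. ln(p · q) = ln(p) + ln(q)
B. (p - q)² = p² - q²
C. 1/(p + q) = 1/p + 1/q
A

A: holds — e.g. at (1, 2), both sides equal ln(2) ≈ 0.6931.
B: fails at (1, 5) — LHS = 16, RHS = -24.
C: fails at (3, 3) — LHS = 1/6, RHS = 2/3.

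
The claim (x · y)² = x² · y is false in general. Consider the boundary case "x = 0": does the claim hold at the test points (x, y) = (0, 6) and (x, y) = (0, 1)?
At (0, 6): LHS = 0, RHS = 0 → equal
At (0, 1): LHS = 0, RHS = 0 → equal

So the claim does hold at both of these boundary points, even though it is not an identity.

Answer: Yes, holds at both test points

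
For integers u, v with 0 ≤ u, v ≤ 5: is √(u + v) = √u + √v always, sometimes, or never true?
It holds at (u, v) = (1, 0) (both sides equal 1), but fails at (u, v) = (2, 2) (LHS = 2, RHS = 2·√(2) ≈ 2.828).

Answer: Sometimes true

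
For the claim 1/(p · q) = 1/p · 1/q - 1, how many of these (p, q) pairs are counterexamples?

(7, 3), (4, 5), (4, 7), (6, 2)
4

Testing each pair:
(7, 3): LHS = 1/21, RHS = -20/21 → counterexample
(4, 5): LHS = 1/20, RHS = -19/20 → counterexample
(4, 7): LHS = 1/28, RHS = -27/28 → counterexample
(6, 2): LHS = 1/12, RHS = -11/12 → counterexample

That makes 4 counterexamples.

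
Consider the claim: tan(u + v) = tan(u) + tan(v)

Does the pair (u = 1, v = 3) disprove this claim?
Yes

Substituting u = 1, v = 3:
LHS = tan(1 + 3) = tan(4) ≈ 1.158
RHS = tan(1) + tan(3) ≈ 1.415

Since LHS ≠ RHS, this pair disproves the claim.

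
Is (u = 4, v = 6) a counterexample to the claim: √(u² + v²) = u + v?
Substituting u = 4, v = 6:
LHS = √(4² + 6²) = 2·√(13) ≈ 7.211
RHS = 4 + 6 = 10

Since LHS ≠ RHS, this pair disproves the claim.

Answer: Yes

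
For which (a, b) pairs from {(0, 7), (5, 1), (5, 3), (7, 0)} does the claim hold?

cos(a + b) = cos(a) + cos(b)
Testing each pair:
(0, 7): LHS = cos(7) ≈ 0.7539, RHS = cos(7) + 1 ≈ 1.754 → fails
(5, 1): LHS = cos(6) ≈ 0.9602, RHS = cos(5) + cos(1) ≈ 0.824 → fails
(5, 3): LHS = cos(8) ≈ -0.1455, RHS = cos(3) + cos(5) ≈ -0.7063 → fails
(7, 0): LHS = cos(7) ≈ 0.7539, RHS = cos(7) + 1 ≈ 1.754 → fails

No pair satisfies the claim.

Answer: None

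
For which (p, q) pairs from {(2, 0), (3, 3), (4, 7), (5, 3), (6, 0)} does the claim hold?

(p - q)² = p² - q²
(2, 0), (3, 3), (6, 0)

Testing each pair:
(2, 0): LHS = 4, RHS = 4 → holds
(3, 3): LHS = 0, RHS = 0 → holds
(4, 7): LHS = 9, RHS = -33 → fails
(5, 3): LHS = 4, RHS = 16 → fails
(6, 0): LHS = 36, RHS = 36 → holds

3 of 5 pairs satisfy the claim.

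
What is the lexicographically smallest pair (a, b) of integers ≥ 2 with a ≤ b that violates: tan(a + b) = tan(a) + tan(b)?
Substituting (2, 2) into the claim:
LHS = tan(2 + 2) = tan(4) ≈ 1.158
RHS = tan(2) + tan(2) = 2·tan(2) ≈ -4.37

Since LHS ≠ RHS, this pair disproves the claim, and no lexicographically smaller pair (a ≤ b, integers ≥ 2) does.

For instance (7, 9) is also a counterexample (LHS = tan(16) ≈ 0.3006, RHS = tan(9) + tan(7) ≈ 0.4191), but it's lexicographically larger.

Answer: (a, b) = (2, 2)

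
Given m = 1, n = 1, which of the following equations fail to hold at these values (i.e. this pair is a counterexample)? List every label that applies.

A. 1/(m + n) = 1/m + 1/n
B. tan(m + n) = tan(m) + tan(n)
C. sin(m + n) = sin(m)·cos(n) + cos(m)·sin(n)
A, B

Evaluating each claim at the given values:
A. LHS = 1/2, RHS = 2 → fails here (LHS ≠ RHS)
B. LHS = tan(2) ≈ -2.185, RHS = 2·tan(1) ≈ 3.115 → fails here (LHS ≠ RHS)
C. LHS = sin(2) ≈ 0.9093, RHS = 2·sin(1)·cos(1) ≈ 0.9093 → holds here (LHS = RHS)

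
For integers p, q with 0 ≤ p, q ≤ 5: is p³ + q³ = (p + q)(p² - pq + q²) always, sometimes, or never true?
The identity holds for every pair in the range. For instance at (p, q) = (2, 5): both sides equal 133.

Answer: Always true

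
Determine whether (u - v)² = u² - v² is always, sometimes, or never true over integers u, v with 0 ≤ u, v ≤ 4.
It holds at (u, v) = (1, 1) (both sides equal 0), but fails at (u, v) = (3, 2) (LHS = 1, RHS = 5).

Answer: Sometimes true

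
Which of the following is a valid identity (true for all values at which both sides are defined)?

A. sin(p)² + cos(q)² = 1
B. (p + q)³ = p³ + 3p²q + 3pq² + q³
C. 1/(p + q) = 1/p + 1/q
B

A: fails at (0, 1) — LHS = cos(1)² ≈ 0.2919, RHS = 1.
B: holds — e.g. at (4, 5), both sides equal 729.
C: fails at (3, 5) — LHS = 1/8, RHS = 8/15.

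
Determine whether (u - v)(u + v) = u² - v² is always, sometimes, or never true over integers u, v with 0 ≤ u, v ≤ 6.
The identity holds for every pair in the range. For instance at (u, v) = (2, 3): both sides equal -5.

Answer: Always true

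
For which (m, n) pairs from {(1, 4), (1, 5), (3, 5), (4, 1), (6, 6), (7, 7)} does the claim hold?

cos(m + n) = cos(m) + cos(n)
None

Testing each pair:
(1, 4): LHS = cos(5) ≈ 0.2837, RHS = cos(4) + cos(1) ≈ -0.1133 → fails
(1, 5): LHS = cos(6) ≈ 0.9602, RHS = cos(5) + cos(1) ≈ 0.824 → fails
(3, 5): LHS = cos(8) ≈ -0.1455, RHS = cos(3) + cos(5) ≈ -0.7063 → fails
(4, 1): LHS = cos(5) ≈ 0.2837, RHS = cos(4) + cos(1) ≈ -0.1133 → fails
(6, 6): LHS = cos(12) ≈ 0.8439, RHS = 2·cos(6) ≈ 1.92 → fails
(7, 7): LHS = cos(14) ≈ 0.1367, RHS = 2·cos(7) ≈ 1.508 → fails

No pair satisfies the claim.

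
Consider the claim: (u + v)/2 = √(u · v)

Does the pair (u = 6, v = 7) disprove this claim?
Yes

Substituting u = 6, v = 7:
LHS = (6 + 7)/2 = 13/2
RHS = √(6 · 7) = √(42) ≈ 6.481

Since LHS ≠ RHS, this pair disproves the claim.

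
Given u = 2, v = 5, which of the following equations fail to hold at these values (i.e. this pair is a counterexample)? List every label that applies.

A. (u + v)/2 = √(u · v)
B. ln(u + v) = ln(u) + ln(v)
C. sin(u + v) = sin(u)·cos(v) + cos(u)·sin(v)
A, B

Evaluating each claim at the given values:
A. LHS = 7/2, RHS = √(10) ≈ 3.162 → fails here (LHS ≠ RHS)
B. LHS = ln(7) ≈ 1.946, RHS = ln(2) + ln(5) ≈ 2.303 → fails here (LHS ≠ RHS)
C. LHS = sin(7) ≈ 0.657, RHS = sin(2)·cos(5) + sin(5)·cos(2) ≈ 0.657 → holds here (LHS = RHS)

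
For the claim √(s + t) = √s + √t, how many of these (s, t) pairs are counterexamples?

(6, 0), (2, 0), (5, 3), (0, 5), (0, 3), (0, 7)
1

Testing each pair:
(6, 0): LHS = √(6) ≈ 2.449, RHS = √(6) ≈ 2.449 → satisfies claim
(2, 0): LHS = √(2) ≈ 1.414, RHS = √(2) ≈ 1.414 → satisfies claim
(5, 3): LHS = 2·√(2) ≈ 2.828, RHS = √(3) + √(5) ≈ 3.968 → counterexample
(0, 5): LHS = √(5) ≈ 2.236, RHS = √(5) ≈ 2.236 → satisfies claim
(0, 3): LHS = √(3) ≈ 1.732, RHS = √(3) ≈ 1.732 → satisfies claim
(0, 7): LHS = √(7) ≈ 2.646, RHS = √(7) ≈ 2.646 → satisfies claim

That makes 1 counterexample.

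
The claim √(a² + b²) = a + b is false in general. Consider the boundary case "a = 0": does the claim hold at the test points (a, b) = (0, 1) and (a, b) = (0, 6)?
Yes, holds at both test points

At (0, 1): LHS = 1, RHS = 1 → equal
At (0, 6): LHS = 6, RHS = 6 → equal

So the claim does hold at both of these boundary points, even though it is not an identity.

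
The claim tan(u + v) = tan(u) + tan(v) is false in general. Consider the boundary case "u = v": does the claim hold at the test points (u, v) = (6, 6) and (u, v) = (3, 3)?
No, fails at both test points

At (6, 6): LHS = tan(12) ≈ -0.6359 ≠ RHS = 2·tan(6) ≈ -0.582
At (3, 3): LHS = tan(6) ≈ -0.291 ≠ RHS = 2·tan(3) ≈ -0.2851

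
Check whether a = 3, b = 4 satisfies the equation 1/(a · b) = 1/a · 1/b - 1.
Fails

Substituting a = 3, b = 4:

LHS = 1/(3 · 4) = 1/12
RHS = 1/3 · 1/4 - 1 = -11/12

LHS ≠ RHS, so the equation does not hold at this point.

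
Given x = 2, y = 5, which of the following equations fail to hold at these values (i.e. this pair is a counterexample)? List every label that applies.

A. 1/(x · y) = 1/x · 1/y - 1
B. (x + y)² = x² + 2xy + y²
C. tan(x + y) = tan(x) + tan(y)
Evaluating each claim at the given values:
A. LHS = 1/10, RHS = -9/10 → fails here (LHS ≠ RHS)
B. LHS = 49, RHS = 49 → holds here (LHS = RHS)
C. LHS = tan(7) ≈ 0.8714, RHS = tan(5) + tan(2) ≈ -5.566 → fails here (LHS ≠ RHS)

Answer: A, C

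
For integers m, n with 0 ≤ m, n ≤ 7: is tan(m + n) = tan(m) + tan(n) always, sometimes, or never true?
Sometimes true

It holds at (m, n) = (0, 7) (both sides equal tan(7) ≈ 0.8714), but fails at (m, n) = (1, 6) (LHS = tan(7) ≈ 0.8714, RHS = tan(6) + tan(1) ≈ 1.266).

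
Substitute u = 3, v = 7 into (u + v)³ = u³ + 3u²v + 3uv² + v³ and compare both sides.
LHS = (3 + 7)³ = 1000
RHS = 3³ + 3·3²·7 + 3·3·7² + 7³ = 1000

LHS = RHS: the two sides agree.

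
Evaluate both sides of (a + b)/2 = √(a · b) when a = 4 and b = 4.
LHS = (4 + 4)/2 = 4
RHS = √(4 · 4) = 4

LHS = RHS: the two sides agree.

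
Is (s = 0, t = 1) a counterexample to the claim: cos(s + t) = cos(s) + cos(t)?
Substituting s = 0, t = 1:
LHS = cos(0 + 1) = cos(1) ≈ 0.5403
RHS = cos(0) + cos(1) = cos(1) + 1 ≈ 1.54

Since LHS ≠ RHS, this pair disproves the claim.

Answer: Yes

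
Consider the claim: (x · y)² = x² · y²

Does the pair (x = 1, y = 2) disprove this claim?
Substituting x = 1, y = 2:
LHS = (1 · 2)² = 4
RHS = 1² · 2² = 4

The sides agree, so this pair does not disprove the claim.

Answer: No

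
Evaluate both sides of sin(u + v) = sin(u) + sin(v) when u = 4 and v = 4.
LHS = sin(4 + 4) = sin(8) ≈ 0.9894
RHS = sin(4) + sin(4) = 2·sin(4) ≈ -1.514

LHS ≠ RHS (they differ by about 2.503), so the equation does not hold here.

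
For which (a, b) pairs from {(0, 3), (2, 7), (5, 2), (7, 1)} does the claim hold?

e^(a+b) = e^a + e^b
Testing each pair:
(0, 3): LHS = e^3 ≈ 20.09, RHS = 1 + e^3 ≈ 21.09 → fails
(2, 7): LHS = e^9 ≈ 8103, RHS = e^2 + e^7 ≈ 1104 → fails
(5, 2): LHS = e^7 ≈ 1097, RHS = e^2 + e^5 ≈ 155.8 → fails
(7, 1): LHS = e^8 ≈ 2981, RHS = e + e^7 ≈ 1099 → fails

No pair satisfies the claim.

Answer: None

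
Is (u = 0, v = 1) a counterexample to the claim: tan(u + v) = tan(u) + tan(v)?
Substituting u = 0, v = 1:
LHS = tan(0 + 1) = tan(1) ≈ 1.557
RHS = tan(0) + tan(1) = tan(1) ≈ 1.557

The sides agree, so this pair does not disprove the claim.

Answer: No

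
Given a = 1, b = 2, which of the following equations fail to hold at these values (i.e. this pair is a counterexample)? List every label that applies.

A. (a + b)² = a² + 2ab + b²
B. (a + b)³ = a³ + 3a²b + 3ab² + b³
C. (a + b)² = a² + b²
Evaluating each claim at the given values:
A. LHS = 9, RHS = 9 → holds here (LHS = RHS)
B. LHS = 27, RHS = 27 → holds here (LHS = RHS)
C. LHS = 9, RHS = 5 → fails here (LHS ≠ RHS)

Answer: C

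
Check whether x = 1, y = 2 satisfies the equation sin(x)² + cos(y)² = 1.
Fails

Substituting x = 1, y = 2:

LHS = sin(1)² + cos(2)² ≈ 0.8813
RHS = 1

LHS ≠ RHS, so the equation does not hold at this point.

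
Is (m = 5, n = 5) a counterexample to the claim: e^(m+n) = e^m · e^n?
No

Substituting m = 5, n = 5:
LHS = e^(5+5) = e^10 ≈ 22026.5
RHS = e^5 · e^5 = e^10 ≈ 22026.5

The sides agree, so this pair does not disprove the claim.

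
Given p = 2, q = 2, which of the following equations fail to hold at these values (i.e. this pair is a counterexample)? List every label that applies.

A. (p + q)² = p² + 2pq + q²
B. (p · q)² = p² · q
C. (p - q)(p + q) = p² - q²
Evaluating each claim at the given values:
A. LHS = 16, RHS = 16 → holds here (LHS = RHS)
B. LHS = 16, RHS = 8 → fails here (LHS ≠ RHS)
C. LHS = 0, RHS = 0 → holds here (LHS = RHS)

Answer: B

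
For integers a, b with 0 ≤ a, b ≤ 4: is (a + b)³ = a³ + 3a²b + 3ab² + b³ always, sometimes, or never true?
Always true

The identity holds for every pair in the range. For instance at (a, b) = (0, 1): both sides equal 1.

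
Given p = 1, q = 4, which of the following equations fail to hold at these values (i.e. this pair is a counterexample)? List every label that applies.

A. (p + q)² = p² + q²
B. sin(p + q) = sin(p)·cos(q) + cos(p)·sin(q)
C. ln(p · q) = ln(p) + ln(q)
A

Evaluating each claim at the given values:
A. LHS = 25, RHS = 17 → fails here (LHS ≠ RHS)
B. LHS = sin(5) ≈ -0.9589, RHS = sin(1)·cos(4) + sin(4)·cos(1) ≈ -0.9589 → holds here (LHS = RHS)
C. LHS = ln(4) ≈ 1.386, RHS = ln(4) ≈ 1.386 → holds here (LHS = RHS)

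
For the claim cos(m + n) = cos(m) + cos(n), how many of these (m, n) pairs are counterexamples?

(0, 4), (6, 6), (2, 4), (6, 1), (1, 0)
Testing each pair:
(0, 4): LHS = cos(4) ≈ -0.6536, RHS = cos(4) + 1 ≈ 0.3464 → counterexample
(6, 6): LHS = cos(12) ≈ 0.8439, RHS = 2·cos(6) ≈ 1.92 → counterexample
(2, 4): LHS = cos(6) ≈ 0.9602, RHS = cos(4) + cos(2) ≈ -1.07 → counterexample
(6, 1): LHS = cos(7) ≈ 0.7539, RHS = cos(1) + cos(6) ≈ 1.5 → counterexample
(1, 0): LHS = cos(1) ≈ 0.5403, RHS = cos(1) + 1 ≈ 1.54 → counterexample

That makes 5 counterexamples.

Answer: 5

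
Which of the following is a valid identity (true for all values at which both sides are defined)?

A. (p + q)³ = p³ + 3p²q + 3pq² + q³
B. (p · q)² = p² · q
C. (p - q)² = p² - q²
A

A: holds — e.g. at (2, 2), both sides equal 64.
B: fails at (2, 2) — LHS = 16, RHS = 8.
C: fails at (5, 8) — LHS = 9, RHS = -39.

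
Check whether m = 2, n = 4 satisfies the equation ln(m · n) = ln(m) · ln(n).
Substituting m = 2, n = 4:

LHS = ln(2 · 4) = ln(8) ≈ 2.079
RHS = ln(2) · ln(4) ≈ 0.9609

LHS ≠ RHS, so the equation does not hold at this point.

Answer: Fails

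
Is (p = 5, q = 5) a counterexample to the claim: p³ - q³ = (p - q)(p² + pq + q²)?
No

Substituting p = 5, q = 5:
LHS = 5³ - 5³ = 0
RHS = (5 - 5)(5² + 5·5 + 5²) = 0

The sides agree, so this pair does not disprove the claim.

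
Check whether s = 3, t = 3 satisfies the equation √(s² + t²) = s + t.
Fails

Substituting s = 3, t = 3:

LHS = √(3² + 3²) = 3·√(2) ≈ 4.243
RHS = 3 + 3 = 6

LHS ≠ RHS, so the equation does not hold at this point.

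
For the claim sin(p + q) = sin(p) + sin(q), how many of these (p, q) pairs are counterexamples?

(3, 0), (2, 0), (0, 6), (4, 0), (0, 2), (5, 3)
Testing each pair:
(3, 0): LHS = sin(3) ≈ 0.1411, RHS = sin(3) ≈ 0.1411 → satisfies claim
(2, 0): LHS = sin(2) ≈ 0.9093, RHS = sin(2) ≈ 0.9093 → satisfies claim
(0, 6): LHS = sin(6) ≈ -0.2794, RHS = sin(6) ≈ -0.2794 → satisfies claim
(4, 0): LHS = sin(4) ≈ -0.7568, RHS = sin(4) ≈ -0.7568 → satisfies claim
(0, 2): LHS = sin(2) ≈ 0.9093, RHS = sin(2) ≈ 0.9093 → satisfies claim
(5, 3): LHS = sin(8) ≈ 0.9894, RHS = sin(5) + sin(3) ≈ -0.8178 → counterexample

That makes 1 counterexample.

Answer: 1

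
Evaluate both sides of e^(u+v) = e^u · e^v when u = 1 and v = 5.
LHS = e^(1+5) = e^6 ≈ 403.4
RHS = e^1 · e^5 = e^6 ≈ 403.4

LHS = RHS: the two sides agree.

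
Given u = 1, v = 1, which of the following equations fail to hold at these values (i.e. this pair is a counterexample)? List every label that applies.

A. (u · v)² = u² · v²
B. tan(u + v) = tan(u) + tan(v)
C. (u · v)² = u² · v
Evaluating each claim at the given values:
A. LHS = 1, RHS = 1 → holds here (LHS = RHS)
B. LHS = tan(2) ≈ -2.185, RHS = 2·tan(1) ≈ 3.115 → fails here (LHS ≠ RHS)
C. LHS = 1, RHS = 1 → holds here (LHS = RHS)

Answer: B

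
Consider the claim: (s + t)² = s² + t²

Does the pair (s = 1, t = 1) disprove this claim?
Substituting s = 1, t = 1:
LHS = (1 + 1)² = 4
RHS = 1² + 1² = 2

Since LHS ≠ RHS, this pair disproves the claim.

Answer: Yes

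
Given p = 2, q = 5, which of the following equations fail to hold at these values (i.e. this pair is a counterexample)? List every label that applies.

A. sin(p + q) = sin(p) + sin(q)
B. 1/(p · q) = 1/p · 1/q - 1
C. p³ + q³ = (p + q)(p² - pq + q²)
Evaluating each claim at the given values:
A. LHS = sin(7) ≈ 0.657, RHS = sin(5) + sin(2) ≈ -0.04963 → fails here (LHS ≠ RHS)
B. LHS = 1/10, RHS = -9/10 → fails here (LHS ≠ RHS)
C. LHS = 133, RHS = 133 → holds here (LHS = RHS)

Answer: A, B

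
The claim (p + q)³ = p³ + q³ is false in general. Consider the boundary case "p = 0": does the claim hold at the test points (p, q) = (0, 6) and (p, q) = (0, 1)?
At (0, 6): LHS = 216, RHS = 216 → equal
At (0, 1): LHS = 1, RHS = 1 → equal

So the claim does hold at both of these boundary points, even though it is not an identity.

Answer: Yes, holds at both test points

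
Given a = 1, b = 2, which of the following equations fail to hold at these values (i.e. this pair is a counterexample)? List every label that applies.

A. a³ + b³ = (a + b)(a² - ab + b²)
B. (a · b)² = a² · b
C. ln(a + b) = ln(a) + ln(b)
Evaluating each claim at the given values:
A. LHS = 9, RHS = 9 → holds here (LHS = RHS)
B. LHS = 4, RHS = 2 → fails here (LHS ≠ RHS)
C. LHS = ln(3) ≈ 1.099, RHS = ln(2) ≈ 0.6931 → fails here (LHS ≠ RHS)

Answer: B, C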